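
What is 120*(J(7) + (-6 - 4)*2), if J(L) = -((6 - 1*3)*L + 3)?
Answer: -5280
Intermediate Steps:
J(L) = -3 - 3*L (J(L) = -((6 - 3)*L + 3) = -(3*L + 3) = -(3 + 3*L) = -3 - 3*L)
120*(J(7) + (-6 - 4)*2) = 120*((-3 - 3*7) + (-6 - 4)*2) = 120*((-3 - 21) - 10*2) = 120*(-24 - 20) = 120*(-44) = -5280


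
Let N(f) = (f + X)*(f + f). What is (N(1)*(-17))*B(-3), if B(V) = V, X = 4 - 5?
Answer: 0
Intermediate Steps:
X = -1
N(f) = 2*f*(-1 + f) (N(f) = (f - 1)*(f + f) = (-1 + f)*(2*f) = 2*f*(-1 + f))
(N(1)*(-17))*B(-3) = ((2*1*(-1 + 1))*(-17))*(-3) = ((2*1*0)*(-17))*(-3) = (0*(-17))*(-3) = 0*(-3) = 0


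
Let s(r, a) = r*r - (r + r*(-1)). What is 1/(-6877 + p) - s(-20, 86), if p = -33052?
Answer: -15971601/39929 ≈ -400.00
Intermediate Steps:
s(r, a) = r² (s(r, a) = r² - (r - r) = r² - 1*0 = r² + 0 = r²)
1/(-6877 + p) - s(-20, 86) = 1/(-6877 - 33052) - 1*(-20)² = 1/(-39929) - 1*400 = -1/39929 - 400 = -15971601/39929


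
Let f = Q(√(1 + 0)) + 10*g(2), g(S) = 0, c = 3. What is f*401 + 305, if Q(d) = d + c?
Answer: 1909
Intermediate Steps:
Q(d) = 3 + d (Q(d) = d + 3 = 3 + d)
f = 4 (f = (3 + √(1 + 0)) + 10*0 = (3 + √1) + 0 = (3 + 1) + 0 = 4 + 0 = 4)
f*401 + 305 = 4*401 + 305 = 1604 + 305 = 1909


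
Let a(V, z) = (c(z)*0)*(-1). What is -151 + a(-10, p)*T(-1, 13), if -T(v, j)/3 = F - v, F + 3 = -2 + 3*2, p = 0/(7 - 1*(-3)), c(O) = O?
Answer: -151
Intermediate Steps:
p = 0 (p = 0/(7 + 3) = 0/10 = 0*(1/10) = 0)
F = 1 (F = -3 + (-2 + 3*2) = -3 + (-2 + 6) = -3 + 4 = 1)
T(v, j) = -3 + 3*v (T(v, j) = -3*(1 - v) = -3 + 3*v)
a(V, z) = 0 (a(V, z) = (z*0)*(-1) = 0*(-1) = 0)
-151 + a(-10, p)*T(-1, 13) = -151 + 0*(-3 + 3*(-1)) = -151 + 0*(-3 - 3) = -151 + 0*(-6) = -151 + 0 = -151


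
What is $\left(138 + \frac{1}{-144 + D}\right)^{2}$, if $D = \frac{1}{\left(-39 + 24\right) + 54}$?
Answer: $\frac{600363078561}{31528225} \approx 19042.0$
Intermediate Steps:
$D = \frac{1}{39}$ ($D = \frac{1}{-15 + 54} = \frac{1}{39} \approx 0.025641$)
$\left(138 + \frac{1}{-144 + D}\right)^{2} = \left(138 + \frac{1}{-144 + \frac{1}{39}}\right)^{2} = \left(138 + \frac{1}{- \frac{5615}{39}}\right)^{2} = \left(138 - \frac{39}{5615}\right)^{2} = \left(\frac{774831}{5615}\right)^{2} = \frac{600363078561}{31528225}$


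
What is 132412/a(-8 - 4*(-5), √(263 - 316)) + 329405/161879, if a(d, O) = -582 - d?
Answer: -10619527789/48078063 ≈ -220.88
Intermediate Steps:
132412/a(-8 - 4*(-5), √(263 - 316)) + 329405/161879 = 132412/(-582 - (-8 - 4*(-5))) + 329405/161879 = 132412/(-582 - (-8 + 20)) + 329405*(1/161879) = 132412/(-582 - 1*12) + 329405/161879 = 132412/(-582 - 12) + 329405/161879 = 132412/(-594) + 329405/161879 = 132412*(-1/594) + 329405/161879 = -66206/297 + 329405/161879 = -10619527789/48078063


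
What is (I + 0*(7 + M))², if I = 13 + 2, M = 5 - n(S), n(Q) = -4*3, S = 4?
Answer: 225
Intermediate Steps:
n(Q) = -12
M = 17 (M = 5 - 1*(-12) = 5 + 12 = 17)
I = 15
(I + 0*(7 + M))² = (15 + 0*(7 + 17))² = (15 + 0*24)² = (15 + 0)² = 15² = 225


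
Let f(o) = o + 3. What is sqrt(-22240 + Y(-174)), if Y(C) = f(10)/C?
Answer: I*sqrt(673340502)/174 ≈ 149.13*I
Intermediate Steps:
f(o) = 3 + o
Y(C) = 13/C (Y(C) = (3 + 10)/C = 13/C)
sqrt(-22240 + Y(-174)) = sqrt(-22240 + 13/(-174)) = sqrt(-22240 + 13*(-1/174)) = sqrt(-22240 - 13/174) = sqrt(-3869773/174) = I*sqrt(673340502)/174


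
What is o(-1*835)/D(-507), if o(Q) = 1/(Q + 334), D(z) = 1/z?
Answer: 169/167 ≈ 1.0120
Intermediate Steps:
o(Q) = 1/(334 + Q)
o(-1*835)/D(-507) = 1/((334 - 1*835)*(1/(-507))) = 1/((334 - 835)*(-1/507)) = -507/(-501) = -1/501*(-507) = 169/167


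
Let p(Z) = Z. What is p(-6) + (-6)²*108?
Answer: 3882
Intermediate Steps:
p(-6) + (-6)²*108 = -6 + (-6)²*108 = -6 + 36*108 = -6 + 3888 = 3882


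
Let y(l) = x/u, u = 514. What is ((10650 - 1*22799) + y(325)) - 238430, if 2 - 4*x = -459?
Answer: -515189963/2056 ≈ -2.5058e+5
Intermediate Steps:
x = 461/4 (x = ½ - ¼*(-459) = ½ + 459/4 = 461/4 ≈ 115.25)
y(l) = 461/2056 (y(l) = (461/4)/514 = (461/4)*(1/514) = 461/2056)
((10650 - 1*22799) + y(325)) - 238430 = ((10650 - 1*22799) + 461/2056) - 238430 = ((10650 - 22799) + 461/2056) - 238430 = (-12149 + 461/2056) - 238430 = -24977883/2056 - 238430 = -515189963/2056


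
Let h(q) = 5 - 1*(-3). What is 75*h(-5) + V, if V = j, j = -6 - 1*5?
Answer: 589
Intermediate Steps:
h(q) = 8 (h(q) = 5 + 3 = 8)
j = -11 (j = -6 - 5 = -11)
V = -11
75*h(-5) + V = 75*8 - 11 = 600 - 11 = 589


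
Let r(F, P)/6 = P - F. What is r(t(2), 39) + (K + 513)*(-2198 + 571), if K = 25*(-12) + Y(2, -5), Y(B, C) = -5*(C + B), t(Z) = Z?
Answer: -370734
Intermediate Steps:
r(F, P) = -6*F + 6*P (r(F, P) = 6*(P - F) = -6*F + 6*P)
Y(B, C) = -5*B - 5*C (Y(B, C) = -5*(B + C) = -5*B - 5*C)
K = -285 (K = 25*(-12) + (-5*2 - 5*(-5)) = -300 + (-10 + 25) = -300 + 15 = -285)
r(t(2), 39) + (K + 513)*(-2198 + 571) = (-6*2 + 6*39) + (-285 + 513)*(-2198 + 571) = (-12 + 234) + 228*(-1627) = 222 - 370956 = -370734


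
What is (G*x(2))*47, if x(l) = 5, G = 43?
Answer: 10105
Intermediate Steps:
(G*x(2))*47 = (43*5)*47 = 215*47 = 10105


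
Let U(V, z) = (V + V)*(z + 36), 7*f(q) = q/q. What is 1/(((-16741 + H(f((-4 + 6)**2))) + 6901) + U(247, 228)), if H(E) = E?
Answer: 7/844033 ≈ 8.2935e-6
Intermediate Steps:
f(q) = 1/7 (f(q) = (q/q)/7 = (1/7)*1 = 1/7)
U(V, z) = 2*V*(36 + z) (U(V, z) = (2*V)*(36 + z) = 2*V*(36 + z))
1/(((-16741 + H(f((-4 + 6)**2))) + 6901) + U(247, 228)) = 1/(((-16741 + 1/7) + 6901) + 2*247*(36 + 228)) = 1/((-117186/7 + 6901) + 2*247*264) = 1/(-68879/7 + 130416) = 1/(844033/7) = 7/844033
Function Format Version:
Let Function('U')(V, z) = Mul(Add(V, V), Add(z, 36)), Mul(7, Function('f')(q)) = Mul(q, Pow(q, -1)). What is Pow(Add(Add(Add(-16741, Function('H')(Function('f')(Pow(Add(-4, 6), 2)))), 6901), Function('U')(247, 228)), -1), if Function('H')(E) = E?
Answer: Rational(7, 844033) ≈ 8.2935e-6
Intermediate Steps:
Function('f')(q) = Rational(1, 7) (Function('f')(q) = Mul(Rational(1, 7), Mul(q, Pow(q, -1))) = Mul(Rational(1, 7), 1) = Rational(1, 7))
Function('U')(V, z) = Mul(2, V, Add(36, z)) (Function('U')(V, z) = Mul(Mul(2, V), Add(36, z)) = Mul(2, V, Add(36, z)))
Pow(Add(Add(Add(-16741, Function('H')(Function('f')(Pow(Add(-4, 6), 2)))), 6901), Function('U')(247, 228)), -1) = Pow(Add(Add(Add(-16741, Rational(1, 7)), 6901), Mul(2, 247, Add(36, 228))), -1) = Pow(Add(Add(Rational(-117186, 7), 6901), Mul(2, 247, 264)), -1) = Pow(Add(Rational(-68879, 7), 130416), -1) = Pow(Rational(844033, 7), -1) = Rational(7, 844033)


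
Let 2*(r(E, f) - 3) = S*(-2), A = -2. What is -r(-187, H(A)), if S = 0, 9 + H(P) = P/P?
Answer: -3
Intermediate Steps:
H(P) = -8 (H(P) = -9 + P/P = -9 + 1 = -8)
r(E, f) = 3 (r(E, f) = 3 + (0*(-2))/2 = 3 + (½)*0 = 3 + 0 = 3)
-r(-187, H(A)) = -1*3 = -3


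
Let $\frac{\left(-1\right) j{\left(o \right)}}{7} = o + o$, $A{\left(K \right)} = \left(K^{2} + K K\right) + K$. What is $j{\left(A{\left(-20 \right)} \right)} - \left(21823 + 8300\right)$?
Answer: $-41043$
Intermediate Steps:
$A{\left(K \right)} = K + 2 K^{2}$ ($A{\left(K \right)} = \left(K^{2} + K^{2}\right) + K = 2 K^{2} + K = K + 2 K^{2}$)
$j{\left(o \right)} = - 14 o$ ($j{\left(o \right)} = - 7 \left(o + o\right) = - 7 \cdot 2 o = - 14 o$)
$j{\left(A{\left(-20 \right)} \right)} - \left(21823 + 8300\right) = - 14 \left(- 20 \left(1 + 2 \left(-20\right)\right)\right) - \left(21823 + 8300\right) = - 14 \left(- 20 \left(1 - 40\right)\right) - 30123 = - 14 \left(\left(-20\right) \left(-39\right)\right) - 30123 = \left(-14\right) 780 - 30123 = -10920 - 30123 = -41043$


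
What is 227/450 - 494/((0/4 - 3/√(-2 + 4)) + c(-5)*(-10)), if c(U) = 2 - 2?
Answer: 227/450 + 494*√2/3 ≈ 233.38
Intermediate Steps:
c(U) = 0
227/450 - 494/((0/4 - 3/√(-2 + 4)) + c(-5)*(-10)) = 227/450 - 494/((0/4 - 3/√(-2 + 4)) + 0*(-10)) = 227*(1/450) - 494/((0*(¼) - 3*√2/2) + 0) = 227/450 - 494/((0 - 3*√2/2) + 0) = 227/450 - 494/(-3*√2/2 + 0) = 227/450 - 494*(-√2/3) = 227/450 - (-494)*√2/3 = 227/450 + 494*√2/3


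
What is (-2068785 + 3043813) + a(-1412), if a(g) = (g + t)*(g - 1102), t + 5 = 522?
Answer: 3225058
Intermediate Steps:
t = 517 (t = -5 + 522 = 517)
a(g) = (-1102 + g)*(517 + g) (a(g) = (g + 517)*(g - 1102) = (517 + g)*(-1102 + g) = (-1102 + g)*(517 + g))
(-2068785 + 3043813) + a(-1412) = (-2068785 + 3043813) + (-569734 + (-1412)**2 - 585*(-1412)) = 975028 + (-569734 + 1993744 + 826020) = 975028 + 2250030 = 3225058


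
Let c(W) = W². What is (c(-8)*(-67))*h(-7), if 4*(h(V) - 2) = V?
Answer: -1072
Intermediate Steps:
h(V) = 2 + V/4
(c(-8)*(-67))*h(-7) = ((-8)²*(-67))*(2 + (¼)*(-7)) = (64*(-67))*(2 - 7/4) = -4288*¼ = -1072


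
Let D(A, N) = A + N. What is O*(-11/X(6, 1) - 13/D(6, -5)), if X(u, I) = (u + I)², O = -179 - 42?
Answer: 143208/49 ≈ 2922.6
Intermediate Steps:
O = -221
X(u, I) = (I + u)²
O*(-11/X(6, 1) - 13/D(6, -5)) = -221*(-11/(1 + 6)² - 13/(6 - 5)) = -221*(-11/(7²) - 13/1) = -221*(-11/49 - 13*1) = -221*(-11*1/49 - 13) = -221*(-11/49 - 13) = -221*(-648/49) = 143208/49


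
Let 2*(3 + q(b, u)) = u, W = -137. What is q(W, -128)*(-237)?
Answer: 15879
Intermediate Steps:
q(b, u) = -3 + u/2
q(W, -128)*(-237) = (-3 + (1/2)*(-128))*(-237) = (-3 - 64)*(-237) = -67*(-237) = 15879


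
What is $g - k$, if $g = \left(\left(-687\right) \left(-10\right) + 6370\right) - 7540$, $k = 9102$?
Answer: $-3402$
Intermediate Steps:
$g = 5700$ ($g = \left(6870 + 6370\right) - 7540 = 13240 - 7540 = 5700$)
$g - k = 5700 - 9102 = -3402$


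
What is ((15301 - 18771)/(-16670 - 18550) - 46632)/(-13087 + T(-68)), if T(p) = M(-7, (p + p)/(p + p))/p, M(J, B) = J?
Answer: 5584076938/1567129749 ≈ 3.5633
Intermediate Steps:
T(p) = -7/p
((15301 - 18771)/(-16670 - 18550) - 46632)/(-13087 + T(-68)) = ((15301 - 18771)/(-16670 - 18550) - 46632)/(-13087 - 7/(-68)) = (-3470/(-35220) - 46632)/(-13087 - 7*(-1/68)) = (-3470*(-1/35220) - 46632)/(-13087 + 7/68) = (347/3522 - 46632)/(-889909/68) = -164237557/3522*(-68/889909) = 5584076938/1567129749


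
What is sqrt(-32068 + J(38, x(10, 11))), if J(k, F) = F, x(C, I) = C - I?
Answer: I*sqrt(32069) ≈ 179.08*I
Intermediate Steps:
sqrt(-32068 + J(38, x(10, 11))) = sqrt(-32068 + (10 - 1*11)) = sqrt(-32068 + (10 - 11)) = sqrt(-32068 - 1) = sqrt(-32069) = I*sqrt(32069)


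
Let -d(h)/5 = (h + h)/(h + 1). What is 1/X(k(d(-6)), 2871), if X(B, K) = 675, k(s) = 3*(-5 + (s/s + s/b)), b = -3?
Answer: 1/675 ≈ 0.0014815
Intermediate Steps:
d(h) = -10*h/(1 + h) (d(h) = -5*(h + h)/(h + 1) = -5*2*h/(1 + h) = -10*h/(1 + h))
k(s) = -12 - s (k(s) = 3*(-5 + (s/s + s/(-3))) = 3*(-5 + (1 + s*(-⅓))) = 3*(-5 + (1 - s/3)) = 3*(-4 - s/3) = -12 - s)
1/X(k(d(-6)), 2871) = 1/675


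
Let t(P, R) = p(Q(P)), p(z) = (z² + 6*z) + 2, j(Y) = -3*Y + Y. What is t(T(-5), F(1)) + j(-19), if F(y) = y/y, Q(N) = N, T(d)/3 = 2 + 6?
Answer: 760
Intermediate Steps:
T(d) = 24 (T(d) = 3*(2 + 6) = 3*8 = 24)
F(y) = 1
j(Y) = -2*Y
p(z) = 2 + z² + 6*z
t(P, R) = 2 + P² + 6*P
t(T(-5), F(1)) + j(-19) = (2 + 24² + 6*24) - 2*(-19) = (2 + 576 + 144) + 38 = 722 + 38 = 760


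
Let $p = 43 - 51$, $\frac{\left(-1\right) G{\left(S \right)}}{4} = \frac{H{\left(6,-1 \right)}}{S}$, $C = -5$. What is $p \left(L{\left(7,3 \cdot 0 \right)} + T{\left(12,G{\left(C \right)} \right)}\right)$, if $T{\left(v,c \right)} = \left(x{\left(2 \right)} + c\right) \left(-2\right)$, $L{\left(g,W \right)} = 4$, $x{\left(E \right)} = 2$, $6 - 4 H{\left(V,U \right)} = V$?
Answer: $0$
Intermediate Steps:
$H{\left(V,U \right)} = \frac{3}{2} - \frac{V}{4}$
$G{\left(S \right)} = 0$ ($G{\left(S \right)} = - 4 \frac{\frac{3}{2} - \frac{3}{2}}{S} = - 4 \frac{0}{S} = \left(-4\right) 0 = 0$)
$p = -8$
$T{\left(v,c \right)} = -4 - 2 c$ ($T{\left(v,c \right)} = \left(2 + c\right) \left(-2\right) = -4 - 2 c$)
$p \left(L{\left(7,3 \cdot 0 \right)} + T{\left(12,G{\left(C \right)} \right)}\right) = - 8 \left(4 - 4\right) = \left(-8\right) 0 = 0$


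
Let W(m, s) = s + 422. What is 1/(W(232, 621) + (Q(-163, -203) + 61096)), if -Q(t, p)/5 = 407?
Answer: 1/60104 ≈ 1.6638e-5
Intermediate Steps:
W(m, s) = 422 + s
Q(t, p) = -2035 (Q(t, p) = -5*407 = -2035)
1/(W(232, 621) + (Q(-163, -203) + 61096)) = 1/((422 + 621) + (-2035 + 61096)) = 1/(1043 + 59061) = 1/60104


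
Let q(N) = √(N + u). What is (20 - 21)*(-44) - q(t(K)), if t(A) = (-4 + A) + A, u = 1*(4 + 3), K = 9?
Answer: 44 - √21 ≈ 39.417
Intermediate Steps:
u = 7 (u = 1*7 = 7)
t(A) = -4 + 2*A
q(N) = √(7 + N) (q(N) = √(N + 7) = √(7 + N))
(20 - 21)*(-44) - q(t(K)) = (20 - 21)*(-44) - √(7 + (-4 + 2*9)) = -1*(-44) - √(7 + (-4 + 18)) = 44 - √(7 + 14) = 44 - √21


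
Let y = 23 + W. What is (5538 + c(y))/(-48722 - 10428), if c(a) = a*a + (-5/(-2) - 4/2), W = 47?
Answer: -20877/118300 ≈ -0.17648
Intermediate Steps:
y = 70 (y = 23 + 47 = 70)
c(a) = ½ + a² (c(a) = a² + (-5*(-½) - 4*½) = a² + (5/2 - 2) = a² + ½ = ½ + a²)
(5538 + c(y))/(-48722 - 10428) = (5538 + (½ + 70²))/(-48722 - 10428) = (5538 + (½ + 4900))/(-59150) = (5538 + 9801/2)*(-1/59150) = (20877/2)*(-1/59150) = -20877/118300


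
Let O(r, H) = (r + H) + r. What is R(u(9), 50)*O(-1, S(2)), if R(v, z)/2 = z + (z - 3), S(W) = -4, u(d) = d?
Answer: -1164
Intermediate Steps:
R(v, z) = -6 + 4*z (R(v, z) = 2*(z + (z - 3)) = 2*(z + (-3 + z)) = 2*(-3 + 2*z) = -6 + 4*z)
O(r, H) = H + 2*r (O(r, H) = (H + r) + r = H + 2*r)
R(u(9), 50)*O(-1, S(2)) = (-6 + 4*50)*(-4 + 2*(-1)) = (-6 + 200)*(-4 - 2) = 194*(-6) = -1164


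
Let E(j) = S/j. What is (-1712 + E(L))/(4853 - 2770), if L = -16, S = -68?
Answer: -6831/8332 ≈ -0.81985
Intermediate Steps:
E(j) = -68/j
(-1712 + E(L))/(4853 - 2770) = (-1712 - 68/(-16))/(4853 - 2770) = (-1712 - 68*(-1/16))/2083 = (-1712 + 17/4)*(1/2083) = -6831/4*1/2083 = -6831/8332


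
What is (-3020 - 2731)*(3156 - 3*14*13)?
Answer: -15010110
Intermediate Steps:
(-3020 - 2731)*(3156 - 3*14*13) = -5751*(3156 - 42*13) = -5751*(3156 - 546) = -5751*2610 = -15010110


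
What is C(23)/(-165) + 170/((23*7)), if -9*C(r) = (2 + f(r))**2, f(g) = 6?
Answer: 262754/239085 ≈ 1.0990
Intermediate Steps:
C(r) = -64/9 (C(r) = -(2 + 6)**2/9 = -1/9*8**2 = -1/9*64 = -64/9)
C(23)/(-165) + 170/((23*7)) = -64/9/(-165) + 170/((23*7)) = -64/9*(-1/165) + 170/161 = 64/1485 + 170*(1/161) = 64/1485 + 170/161 = 262754/239085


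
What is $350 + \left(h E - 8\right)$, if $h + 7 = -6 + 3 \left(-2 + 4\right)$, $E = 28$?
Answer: $146$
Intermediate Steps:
$h = -7$ ($h = -7 - \left(6 - 3 \left(-2 + 4\right)\right) = -7 + \left(-6 + 3 \cdot 2\right) = -7 + \left(-6 + 6\right) = -7 + 0 = -7$)
$350 + \left(h E - 8\right) = 350 - 204 = 146$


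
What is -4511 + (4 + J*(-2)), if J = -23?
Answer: -4461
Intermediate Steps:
-4511 + (4 + J*(-2)) = -4511 + (4 - 23*(-2)) = -4511 + (4 + 46) = -4511 + 50 = -4461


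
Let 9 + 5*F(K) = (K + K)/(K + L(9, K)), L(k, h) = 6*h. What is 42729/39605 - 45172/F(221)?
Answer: 62618903569/2415905 ≈ 25919.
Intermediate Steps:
F(K) = -61/35 (F(K) = -9/5 + ((K + K)/(K + 6*K))/5 = -9/5 + ((2*K)/((7*K)))/5 = -9/5 + ((2*K)*(1/(7*K)))/5 = -9/5 + (⅕)*(2/7) = -9/5 + 2/35 = -61/35)
42729/39605 - 45172/F(221) = 42729/39605 - 45172/(-61/35) = 42729*(1/39605) - 45172*(-35/61) = 42729/39605 + 1581020/61 = 62618903569/2415905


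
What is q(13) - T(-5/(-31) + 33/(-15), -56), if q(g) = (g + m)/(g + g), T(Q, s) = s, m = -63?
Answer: 703/13 ≈ 54.077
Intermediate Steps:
q(g) = (-63 + g)/(2*g) (q(g) = (g - 63)/(g + g) = (-63 + g)/((2*g)) = (-63 + g)*(1/(2*g)) = (-63 + g)/(2*g))
q(13) - T(-5/(-31) + 33/(-15), -56) = (½)*(-63 + 13)/13 - 1*(-56) = (½)*(1/13)*(-50) + 56 = -25/13 + 56 = 703/13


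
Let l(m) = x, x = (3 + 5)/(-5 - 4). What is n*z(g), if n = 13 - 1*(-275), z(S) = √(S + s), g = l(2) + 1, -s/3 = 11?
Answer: 192*I*√74 ≈ 1651.6*I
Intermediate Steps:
x = -8/9 (x = 8/(-9) = 8*(-⅑) = -8/9 ≈ -0.88889)
l(m) = -8/9
s = -33 (s = -3*11 = -33)
g = ⅑ (g = -8/9 + 1 = ⅑ ≈ 0.11111)
z(S) = √(-33 + S) (z(S) = √(S - 33) = √(-33 + S))
n = 288 (n = 13 + 275 = 288)
n*z(g) = 288*√(-33 + ⅑) = 288*√(-296/9) = 288*(2*I*√74/3) = 192*I*√74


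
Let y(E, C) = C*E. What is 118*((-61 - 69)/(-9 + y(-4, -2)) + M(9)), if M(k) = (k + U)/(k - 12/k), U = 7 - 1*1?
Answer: 358130/23 ≈ 15571.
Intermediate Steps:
U = 6 (U = 7 - 1 = 6)
M(k) = (6 + k)/(k - 12/k) (M(k) = (k + 6)/(k - 12/k) = (6 + k)/(k - 12/k))
118*((-61 - 69)/(-9 + y(-4, -2)) + M(9)) = 118*((-61 - 69)/(-9 - 2*(-4)) + 9*(6 + 9)/(-12 + 9²)) = 118*(-130/(-9 + 8) + 9*15/(-12 + 81)) = 118*(-130/(-1) + 9*15/69) = 118*(-130*(-1) + 9*(1/69)*15) = 118*(130 + 45/23) = 118*(3035/23) = 358130/23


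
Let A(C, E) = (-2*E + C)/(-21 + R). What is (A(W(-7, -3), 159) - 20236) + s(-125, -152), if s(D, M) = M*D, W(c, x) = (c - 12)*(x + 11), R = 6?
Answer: -3614/3 ≈ -1204.7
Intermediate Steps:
W(c, x) = (-12 + c)*(11 + x)
s(D, M) = D*M
A(C, E) = -C/15 + 2*E/15 (A(C, E) = (-2*E + C)/(-21 + 6) = (C - 2*E)/(-15) = (C - 2*E)*(-1/15) = -C/15 + 2*E/15)
(A(W(-7, -3), 159) - 20236) + s(-125, -152) = ((-(-132 - 12*(-3) + 11*(-7) - 7*(-3))/15 + (2/15)*159) - 20236) - 125*(-152) = ((-(-132 + 36 - 77 + 21)/15 + 106/5) - 20236) + 19000 = ((-1/15*(-152) + 106/5) - 20236) + 19000 = ((152/15 + 106/5) - 20236) + 19000 = (94/3 - 20236) + 19000 = -60614/3 + 19000 = -3614/3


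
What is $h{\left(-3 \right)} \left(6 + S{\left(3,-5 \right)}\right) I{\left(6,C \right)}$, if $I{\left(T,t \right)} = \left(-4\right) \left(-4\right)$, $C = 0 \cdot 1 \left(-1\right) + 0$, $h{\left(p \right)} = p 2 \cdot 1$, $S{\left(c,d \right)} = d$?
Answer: $-96$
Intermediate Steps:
$h{\left(p \right)} = 2 p$ ($h{\left(p \right)} = 2 p 1 = 2 p$)
$C = 0$ ($C = 0 \left(-1\right) + 0 = 0 + 0 = 0$)
$I{\left(T,t \right)} = 16$
$h{\left(-3 \right)} \left(6 + S{\left(3,-5 \right)}\right) I{\left(6,C \right)} = 2 \left(-3\right) \left(6 - 5\right) 16 = \left(-6\right) 1 \cdot 16 = \left(-6\right) 16 = -96$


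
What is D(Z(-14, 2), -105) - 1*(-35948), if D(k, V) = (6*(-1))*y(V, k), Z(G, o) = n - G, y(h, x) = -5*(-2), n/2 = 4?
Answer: 35888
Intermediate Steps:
n = 8 (n = 2*4 = 8)
y(h, x) = 10
Z(G, o) = 8 - G
D(k, V) = -60 (D(k, V) = (6*(-1))*10 = -6*10 = -60)
D(Z(-14, 2), -105) - 1*(-35948) = -60 - 1*(-35948) = -60 + 35948 = 35888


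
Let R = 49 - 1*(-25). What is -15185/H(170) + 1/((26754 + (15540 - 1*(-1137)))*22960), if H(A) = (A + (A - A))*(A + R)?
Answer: -378552846853/1034071263120 ≈ -0.36608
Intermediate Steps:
R = 74 (R = 49 + 25 = 74)
H(A) = A*(74 + A) (H(A) = (A + (A - A))*(A + 74) = (A + 0)*(74 + A) = A*(74 + A))
-15185/H(170) + 1/((26754 + (15540 - 1*(-1137)))*22960) = -15185*1/(170*(74 + 170)) + 1/((26754 + (15540 - 1*(-1137)))*22960) = -15185/(170*244) + (1/22960)/(26754 + (15540 + 1137)) = -15185/41480 + (1/22960)/(26754 + 16677) = -15185*1/41480 + (1/22960)/43431 = -3037/8296 + (1/43431)*(1/22960) = -3037/8296 + 1/997175760 = -378552846853/1034071263120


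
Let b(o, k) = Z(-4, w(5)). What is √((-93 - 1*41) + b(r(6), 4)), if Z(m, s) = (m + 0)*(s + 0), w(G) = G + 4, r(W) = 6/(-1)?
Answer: I*√170 ≈ 13.038*I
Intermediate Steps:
r(W) = -6 (r(W) = 6*(-1) = -6)
w(G) = 4 + G
Z(m, s) = m*s
b(o, k) = -36 (b(o, k) = -4*(4 + 5) = -4*9 = -36)
√((-93 - 1*41) + b(r(6), 4)) = √((-93 - 1*41) - 36) = √((-93 - 41) - 36) = √(-134 - 36) = √(-170) = I*√170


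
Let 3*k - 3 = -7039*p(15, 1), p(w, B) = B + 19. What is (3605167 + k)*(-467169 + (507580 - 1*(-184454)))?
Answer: 800123937420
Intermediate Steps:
p(w, B) = 19 + B
k = -140777/3 (k = 1 + (-7039*(19 + 1))/3 = 1 + (-7039*20)/3 = 1 + (⅓)*(-140780) = 1 - 140780/3 = -140777/3 ≈ -46926.)
(3605167 + k)*(-467169 + (507580 - 1*(-184454))) = (3605167 - 140777/3)*(-467169 + (507580 - 1*(-184454))) = 10674724*(-467169 + (507580 + 184454))/3 = 10674724*(-467169 + 692034)/3 = (10674724/3)*224865 = 800123937420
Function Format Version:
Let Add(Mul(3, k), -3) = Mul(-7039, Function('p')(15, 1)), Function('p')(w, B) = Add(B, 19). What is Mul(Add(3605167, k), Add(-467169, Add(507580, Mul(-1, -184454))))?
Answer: 800123937420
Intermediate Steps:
Function('p')(w, B) = Add(19, B)
k = Rational(-140777, 3) (k = Add(1, Mul(Rational(1, 3), Mul(-7039, Add(19, 1)))) = Add(1, Mul(Rational(1, 3), Mul(-7039, 20))) = Add(1, Mul(Rational(1, 3), -140780)) = Add(1, Rational(-140780, 3)) = Rational(-140777, 3) ≈ -46926.)
Mul(Add(3605167, k), Add(-467169, Add(507580, Mul(-1, -184454)))) = Mul(Add(3605167, Rational(-140777, 3)), Add(-467169, Add(507580, Mul(-1, -184454)))) = Mul(Rational(10674724, 3), Add(-467169, Add(507580, 184454))) = Mul(Rational(10674724, 3), Add(-467169, 692034)) = Mul(Rational(10674724, 3), 224865) = 800123937420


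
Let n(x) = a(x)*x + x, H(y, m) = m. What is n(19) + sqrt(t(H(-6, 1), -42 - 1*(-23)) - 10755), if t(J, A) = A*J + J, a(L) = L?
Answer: 380 + 9*I*sqrt(133) ≈ 380.0 + 103.79*I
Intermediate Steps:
n(x) = x + x**2 (n(x) = x*x + x = x**2 + x = x + x**2)
t(J, A) = J + A*J
n(19) + sqrt(t(H(-6, 1), -42 - 1*(-23)) - 10755) = 19*(1 + 19) + sqrt(1*(1 + (-42 - 1*(-23))) - 10755) = 19*20 + sqrt(1*(1 + (-42 + 23)) - 10755) = 380 + sqrt(1*(1 - 19) - 10755) = 380 + sqrt(1*(-18) - 10755) = 380 + sqrt(-18 - 10755) = 380 + sqrt(-10773) = 380 + 9*I*sqrt(133)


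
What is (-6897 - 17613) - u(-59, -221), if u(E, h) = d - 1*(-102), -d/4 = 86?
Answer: -24268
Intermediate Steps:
d = -344 (d = -4*86 = -344)
u(E, h) = -242 (u(E, h) = -344 - 1*(-102) = -344 + 102 = -242)
(-6897 - 17613) - u(-59, -221) = (-6897 - 17613) - 1*(-242) = -24510 + 242 = -24268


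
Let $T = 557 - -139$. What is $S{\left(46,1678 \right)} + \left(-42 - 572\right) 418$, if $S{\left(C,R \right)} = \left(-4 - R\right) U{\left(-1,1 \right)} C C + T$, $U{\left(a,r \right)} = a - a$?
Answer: $-255956$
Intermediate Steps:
$U{\left(a,r \right)} = 0$
$T = 696$ ($T = 557 + 139 = 696$)
$S{\left(C,R \right)} = 696$ ($S{\left(C,R \right)} = \left(-4 - R\right) 0 C C + 696 = 0 C C + 696 = 0 C + 696 = 0 + 696 = 696$)
$S{\left(46,1678 \right)} + \left(-42 - 572\right) 418 = 696 + \left(-42 - 572\right) 418 = 696 - 256652 = -255956$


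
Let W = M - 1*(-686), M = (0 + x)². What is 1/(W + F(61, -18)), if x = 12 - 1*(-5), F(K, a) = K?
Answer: 1/1036 ≈ 0.00096525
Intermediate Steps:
x = 17 (x = 12 + 5 = 17)
M = 289 (M = (0 + 17)² = 17² = 289)
W = 975 (W = 289 - 1*(-686) = 289 + 686 = 975)
1/(W + F(61, -18)) = 1/(975 + 61) = 1/1036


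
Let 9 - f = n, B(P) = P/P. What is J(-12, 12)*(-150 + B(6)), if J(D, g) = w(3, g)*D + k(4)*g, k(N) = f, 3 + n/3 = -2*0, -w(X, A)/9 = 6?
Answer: -128736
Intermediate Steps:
w(X, A) = -54 (w(X, A) = -9*6 = -54)
B(P) = 1
n = -9 (n = -9 + 3*(-2*0) = -9 + 3*0 = -9 + 0 = -9)
f = 18 (f = 9 - 1*(-9) = 9 + 9 = 18)
k(N) = 18
J(D, g) = -54*D + 18*g
J(-12, 12)*(-150 + B(6)) = (-54*(-12) + 18*12)*(-150 + 1) = (648 + 216)*(-149) = 864*(-149) = -128736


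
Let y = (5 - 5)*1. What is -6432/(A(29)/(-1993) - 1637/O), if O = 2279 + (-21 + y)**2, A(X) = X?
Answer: 11622538240/1113807 ≈ 10435.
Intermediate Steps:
y = 0 (y = 0*1 = 0)
O = 2720 (O = 2279 + (-21 + 0)**2 = 2279 + (-21)**2 = 2279 + 441 = 2720)
-6432/(A(29)/(-1993) - 1637/O) = -6432/(29/(-1993) - 1637/2720) = -6432/(29*(-1/1993) - 1637*1/2720) = -6432/(-29/1993 - 1637/2720) = -6432/(-3341421/5420960) = -6432*(-5420960/3341421) = 11622538240/1113807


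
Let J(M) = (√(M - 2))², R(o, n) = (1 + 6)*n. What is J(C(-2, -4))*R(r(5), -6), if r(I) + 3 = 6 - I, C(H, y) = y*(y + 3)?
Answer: -84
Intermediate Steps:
C(H, y) = y*(3 + y)
r(I) = 3 - I (r(I) = -3 + (6 - I) = 3 - I)
R(o, n) = 7*n
J(M) = -2 + M (J(M) = (√(-2 + M))² = -2 + M)
J(C(-2, -4))*R(r(5), -6) = (-2 - 4*(3 - 4))*(7*(-6)) = (-2 - 4*(-1))*(-42) = (-2 + 4)*(-42) = 2*(-42) = -84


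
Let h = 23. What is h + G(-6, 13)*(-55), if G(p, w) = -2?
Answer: 133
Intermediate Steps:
h + G(-6, 13)*(-55) = 23 - 2*(-55) = 23 + 110 = 133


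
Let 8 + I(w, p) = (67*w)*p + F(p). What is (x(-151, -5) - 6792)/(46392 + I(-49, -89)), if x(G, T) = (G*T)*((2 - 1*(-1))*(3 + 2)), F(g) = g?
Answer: 4533/338482 ≈ 0.013392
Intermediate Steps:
x(G, T) = 15*G*T (x(G, T) = (G*T)*((2 + 1)*5) = (G*T)*(3*5) = (G*T)*15 = 15*G*T)
I(w, p) = -8 + p + 67*p*w (I(w, p) = -8 + ((67*w)*p + p) = -8 + (67*p*w + p) = -8 + (p + 67*p*w) = -8 + p + 67*p*w)
(x(-151, -5) - 6792)/(46392 + I(-49, -89)) = (15*(-151)*(-5) - 6792)/(46392 + (-8 - 89 + 67*(-89)*(-49))) = (11325 - 6792)/(46392 + (-8 - 89 + 292187)) = 4533/(46392 + 292090) = 4533/338482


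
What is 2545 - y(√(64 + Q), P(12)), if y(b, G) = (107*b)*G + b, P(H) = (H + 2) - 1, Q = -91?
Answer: 2545 - 4176*I*√3 ≈ 2545.0 - 7233.0*I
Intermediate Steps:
P(H) = 1 + H (P(H) = (2 + H) - 1 = 1 + H)
y(b, G) = b + 107*G*b (y(b, G) = 107*G*b + b = b + 107*G*b)
2545 - y(√(64 + Q), P(12)) = 2545 - √(64 - 91)*(1 + 107*(1 + 12)) = 2545 - √(-27)*(1 + 107*13) = 2545 - 3*I*√3*(1 + 1391) = 2545 - 3*I*√3*1392 = 2545 - 4176*I*√3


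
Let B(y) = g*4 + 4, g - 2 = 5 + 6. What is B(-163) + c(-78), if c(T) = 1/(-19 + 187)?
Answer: 9409/168 ≈ 56.006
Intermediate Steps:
g = 13 (g = 2 + (5 + 6) = 2 + 11 = 13)
c(T) = 1/168
B(y) = 56 (B(y) = 13*4 + 4 = 52 + 4 = 56)
B(-163) + c(-78) = 56 + 1/168 = 9409/168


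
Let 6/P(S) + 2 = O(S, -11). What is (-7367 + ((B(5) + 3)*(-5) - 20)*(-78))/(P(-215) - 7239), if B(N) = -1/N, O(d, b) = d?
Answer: 1023155/1570869 ≈ 0.65133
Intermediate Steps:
P(S) = 6/(-2 + S)
(-7367 + ((B(5) + 3)*(-5) - 20)*(-78))/(P(-215) - 7239) = (-7367 + ((-1/5 + 3)*(-5) - 20)*(-78))/(6/(-2 - 215) - 7239) = (-7367 + ((-1*1/5 + 3)*(-5) - 20)*(-78))/(6/(-217) - 7239) = (-7367 + ((-1/5 + 3)*(-5) - 20)*(-78))/(6*(-1/217) - 7239) = (-7367 + ((14/5)*(-5) - 20)*(-78))/(-6/217 - 7239) = (-7367 + (-14 - 20)*(-78))/(-1570869/217) = (-7367 - 34*(-78))*(-217/1570869) = (-7367 + 2652)*(-217/1570869) = -4715*(-217/1570869) = 1023155/1570869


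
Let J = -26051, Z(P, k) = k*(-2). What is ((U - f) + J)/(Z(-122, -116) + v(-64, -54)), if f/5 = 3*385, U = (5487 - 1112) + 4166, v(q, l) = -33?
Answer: -23285/199 ≈ -117.01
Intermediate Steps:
Z(P, k) = -2*k
U = 8541 (U = 4375 + 4166 = 8541)
f = 5775 (f = 5*(3*385) = 5*1155 = 5775)
((U - f) + J)/(Z(-122, -116) + v(-64, -54)) = ((8541 - 1*5775) - 26051)/(-2*(-116) - 33) = ((8541 - 5775) - 26051)/(232 - 33) = (2766 - 26051)/199 = -23285*1/199 = -23285/199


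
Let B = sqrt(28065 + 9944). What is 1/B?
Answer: sqrt(38009)/38009 ≈ 0.0051293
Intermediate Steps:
B = sqrt(38009) ≈ 194.96
1/B = 1/(sqrt(38009)) = sqrt(38009)/38009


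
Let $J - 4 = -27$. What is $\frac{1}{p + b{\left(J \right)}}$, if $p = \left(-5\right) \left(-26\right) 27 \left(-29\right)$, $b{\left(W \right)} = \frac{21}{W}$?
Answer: $- \frac{23}{2341191} \approx -9.8241 \cdot 10^{-6}$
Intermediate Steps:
$J = -23$ ($J = 4 - 27 = -23$)
$p = -101790$ ($p = 130 \cdot 27 \left(-29\right) = 3510 \left(-29\right) = -101790$)
$\frac{1}{p + b{\left(J \right)}} = \frac{1}{-101790 + \frac{21}{-23}} = \frac{1}{-101790 + 21 \left(- \frac{1}{23}\right)} = \frac{1}{-101790 - \frac{21}{23}} = \frac{1}{- \frac{2341191}{23}} = - \frac{23}{2341191}$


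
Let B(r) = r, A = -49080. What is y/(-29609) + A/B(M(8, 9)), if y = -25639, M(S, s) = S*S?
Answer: -181446103/236872 ≈ -766.01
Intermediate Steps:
M(S, s) = S²
y/(-29609) + A/B(M(8, 9)) = -25639/(-29609) - 49080/(8²) = -25639*(-1/29609) - 49080/64 = 25639/29609 - 49080*1/64 = 25639/29609 - 6135/8 = -181446103/236872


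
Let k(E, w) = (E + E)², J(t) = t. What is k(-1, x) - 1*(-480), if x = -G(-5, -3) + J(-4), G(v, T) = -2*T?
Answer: 484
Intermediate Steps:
x = -10 (x = -(-2)*(-3) - 4 = -1*6 - 4 = -6 - 4 = -10)
k(E, w) = 4*E² (k(E, w) = (2*E)² = 4*E²)
k(-1, x) - 1*(-480) = 4*(-1)² - 1*(-480) = 4*1 + 480 = 4 + 480 = 484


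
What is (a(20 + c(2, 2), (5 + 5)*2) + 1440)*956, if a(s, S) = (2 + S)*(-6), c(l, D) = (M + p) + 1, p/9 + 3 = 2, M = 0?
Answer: 1250448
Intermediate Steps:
p = -9 (p = -27 + 9*2 = -27 + 18 = -9)
c(l, D) = -8 (c(l, D) = (0 - 9) + 1 = -9 + 1 = -8)
a(s, S) = -12 - 6*S
(a(20 + c(2, 2), (5 + 5)*2) + 1440)*956 = ((-12 - 6*(5 + 5)*2) + 1440)*956 = ((-12 - 60*2) + 1440)*956 = ((-12 - 6*20) + 1440)*956 = ((-12 - 120) + 1440)*956 = (-132 + 1440)*956 = 1308*956 = 1250448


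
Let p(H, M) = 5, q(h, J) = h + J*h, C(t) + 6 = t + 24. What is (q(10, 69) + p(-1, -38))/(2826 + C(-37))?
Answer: 705/2807 ≈ 0.25116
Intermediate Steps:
C(t) = 18 + t (C(t) = -6 + (t + 24) = -6 + (24 + t) = 18 + t)
(q(10, 69) + p(-1, -38))/(2826 + C(-37)) = (10*(1 + 69) + 5)/(2826 + (18 - 37)) = (10*70 + 5)/(2826 - 19) = (700 + 5)/2807 = 705*(1/2807) = 705/2807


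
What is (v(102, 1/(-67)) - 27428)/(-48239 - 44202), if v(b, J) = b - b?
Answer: 27428/92441 ≈ 0.29671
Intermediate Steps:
v(b, J) = 0
(v(102, 1/(-67)) - 27428)/(-48239 - 44202) = (0 - 27428)/(-48239 - 44202) = -27428/(-92441) = -27428*(-1/92441) = 27428/92441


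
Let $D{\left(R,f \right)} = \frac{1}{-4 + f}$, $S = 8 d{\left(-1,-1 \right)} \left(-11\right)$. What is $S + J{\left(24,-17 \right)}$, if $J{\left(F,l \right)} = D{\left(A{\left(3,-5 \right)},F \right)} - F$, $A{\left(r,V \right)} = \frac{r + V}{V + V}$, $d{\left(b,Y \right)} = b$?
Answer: $\frac{1281}{20} \approx 64.05$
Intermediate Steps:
$A{\left(r,V \right)} = \frac{V + r}{2 V}$
$S = 88$ ($S = 8 \left(-1\right) \left(-11\right) = \left(-8\right) \left(-11\right) = 88$)
$J{\left(F,l \right)} = \frac{1}{-4 + F} - F$
$S + J{\left(24,-17 \right)} = 88 + \frac{1 - 24 \left(-4 + 24\right)}{-4 + 24} = 88 + \frac{1 - 24 \cdot 20}{20} = 88 + \frac{1 - 480}{20} = 88 + \frac{1}{20} \left(-479\right) = 88 - \frac{479}{20} = \frac{1281}{20}$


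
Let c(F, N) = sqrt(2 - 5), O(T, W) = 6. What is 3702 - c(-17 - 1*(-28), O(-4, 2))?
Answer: 3702 - I*sqrt(3) ≈ 3702.0 - 1.732*I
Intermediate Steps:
c(F, N) = I*sqrt(3) (c(F, N) = sqrt(-3) = I*sqrt(3))
3702 - c(-17 - 1*(-28), O(-4, 2)) = 3702 - I*sqrt(3)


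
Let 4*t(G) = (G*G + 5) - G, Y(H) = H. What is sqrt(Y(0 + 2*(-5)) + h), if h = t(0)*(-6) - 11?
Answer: I*sqrt(114)/2 ≈ 5.3385*I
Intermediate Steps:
t(G) = 5/4 - G/4 + G**2/4 (t(G) = ((G*G + 5) - G)/4 = ((G**2 + 5) - G)/4 = ((5 + G**2) - G)/4 = (5 + G**2 - G)/4 = 5/4 - G/4 + G**2/4)
h = -37/2 (h = (5/4 - 1/4*0 + (1/4)*0**2)*(-6) - 11 = (5/4 + 0 + (1/4)*0)*(-6) - 11 = (5/4 + 0 + 0)*(-6) - 11 = (5/4)*(-6) - 11 = -15/2 - 11 = -37/2 ≈ -18.500)
sqrt(Y(0 + 2*(-5)) + h) = sqrt((0 + 2*(-5)) - 37/2) = sqrt((0 - 10) - 37/2) = sqrt(-10 - 37/2) = sqrt(-57/2) = I*sqrt(114)/2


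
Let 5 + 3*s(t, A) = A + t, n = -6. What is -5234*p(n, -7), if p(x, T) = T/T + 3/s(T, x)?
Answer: -2617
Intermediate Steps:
s(t, A) = -5/3 + A/3 + t/3 (s(t, A) = -5/3 + (A + t)/3 = -5/3 + (A/3 + t/3) = -5/3 + A/3 + t/3)
p(x, T) = 1 + 3/(-5/3 + T/3 + x/3) (p(x, T) = T/T + 3/(-5/3 + x/3 + T/3) = 1 + 3/(-5/3 + T/3 + x/3))
-5234*p(n, -7) = -5234*(4 - 7 - 6)/(-5 - 7 - 6) = -5234*(-9)/(-18) = -(-2617)*(-9)/9 = -5234*½ = -2617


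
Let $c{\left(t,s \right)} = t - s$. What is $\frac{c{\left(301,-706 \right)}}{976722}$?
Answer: $\frac{1007}{976722} \approx 0.001031$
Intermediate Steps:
$\frac{c{\left(301,-706 \right)}}{976722} = \frac{301 - -706}{976722} = \left(301 + 706\right) \frac{1}{976722} = 1007 \cdot \frac{1}{976722} = \frac{1007}{976722}$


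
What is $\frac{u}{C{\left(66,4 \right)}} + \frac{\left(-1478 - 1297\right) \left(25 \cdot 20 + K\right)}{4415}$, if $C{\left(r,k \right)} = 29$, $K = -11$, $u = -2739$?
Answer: $- \frac{10288992}{25607} \approx -401.8$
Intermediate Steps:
$\frac{u}{C{\left(66,4 \right)}} + \frac{\left(-1478 - 1297\right) \left(25 \cdot 20 + K\right)}{4415} = - \frac{2739}{29} + \frac{\left(-1478 - 1297\right) \left(25 \cdot 20 - 11\right)}{4415} = \left(-2739\right) \frac{1}{29} + - 2775 \left(500 - 11\right) \frac{1}{4415} = - \frac{2739}{29} + \left(-2775\right) 489 \cdot \frac{1}{4415} = - \frac{2739}{29} - \frac{271395}{883} = - \frac{10288992}{25607}$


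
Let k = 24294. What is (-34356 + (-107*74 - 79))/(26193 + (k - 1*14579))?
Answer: -42353/35908 ≈ -1.1795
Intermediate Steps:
(-34356 + (-107*74 - 79))/(26193 + (k - 1*14579)) = (-34356 + (-107*74 - 79))/(26193 + (24294 - 1*14579)) = (-34356 + (-7918 - 79))/(26193 + (24294 - 14579)) = (-34356 - 7997)/(26193 + 9715) = -42353/35908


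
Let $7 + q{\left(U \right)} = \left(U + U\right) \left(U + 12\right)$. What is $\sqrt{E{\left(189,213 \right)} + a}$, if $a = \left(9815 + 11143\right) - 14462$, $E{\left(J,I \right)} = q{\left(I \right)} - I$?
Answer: $\sqrt{102126} \approx 319.57$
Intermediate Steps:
$q{\left(U \right)} = -7 + 2 U \left(12 + U\right)$ ($q{\left(U \right)} = -7 + \left(U + U\right) \left(U + 12\right) = -7 + 2 U \left(12 + U\right)$)
$E{\left(J,I \right)} = -7 + 2 I^{2} + 23 I$ ($E{\left(J,I \right)} = \left(-7 + 2 I^{2} + 24 I\right) - I = -7 + 2 I^{2} + 23 I$)
$a = 6496$ ($a = 20958 - 14462 = 6496$)
$\sqrt{E{\left(189,213 \right)} + a} = \sqrt{\left(-7 + 2 \cdot 213^{2} + 23 \cdot 213\right) + 6496} = \sqrt{\left(-7 + 2 \cdot 45369 + 4899\right) + 6496} = \sqrt{\left(-7 + 90738 + 4899\right) + 6496} = \sqrt{95630 + 6496} = \sqrt{102126}$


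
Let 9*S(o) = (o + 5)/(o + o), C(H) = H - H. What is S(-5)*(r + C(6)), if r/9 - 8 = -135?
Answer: 0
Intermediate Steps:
r = -1143 (r = 72 + 9*(-135) = 72 - 1215 = -1143)
C(H) = 0
S(o) = (5 + o)/(18*o) (S(o) = ((o + 5)/(o + o))/9 = ((5 + o)/((2*o)))/9 = ((5 + o)*(1/(2*o)))/9 = ((5 + o)/(2*o))/9 = (5 + o)/(18*o))
S(-5)*(r + C(6)) = ((1/18)*(5 - 5)/(-5))*(-1143 + 0) = ((1/18)*(-1/5)*0)*(-1143) = 0*(-1143) = 0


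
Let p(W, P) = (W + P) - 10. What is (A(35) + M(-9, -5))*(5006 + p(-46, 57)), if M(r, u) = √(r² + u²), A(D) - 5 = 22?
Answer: 135189 + 5007*√106 ≈ 1.8674e+5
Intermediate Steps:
A(D) = 27 (A(D) = 5 + 22 = 27)
p(W, P) = -10 + P + W (p(W, P) = (P + W) - 10 = -10 + P + W)
(A(35) + M(-9, -5))*(5006 + p(-46, 57)) = (27 + √((-9)² + (-5)²))*(5006 + (-10 + 57 - 46)) = (27 + √(81 + 25))*(5006 + 1) = (27 + √106)*5007 = 135189 + 5007*√106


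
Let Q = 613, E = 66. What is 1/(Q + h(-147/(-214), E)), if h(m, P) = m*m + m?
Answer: 45796/28126015 ≈ 0.0016282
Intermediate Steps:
h(m, P) = m + m² (h(m, P) = m² + m = m + m²)
1/(Q + h(-147/(-214), E)) = 1/(613 + (-147/(-214))*(1 - 147/(-214))) = 1/(613 + (-147*(-1/214))*(1 - 147*(-1/214))) = 1/(613 + 147*(1 + 147/214)/214) = 1/(613 + (147/214)*(361/214)) = 1/(613 + 53067/45796) = 1/(28126015/45796) = 45796/28126015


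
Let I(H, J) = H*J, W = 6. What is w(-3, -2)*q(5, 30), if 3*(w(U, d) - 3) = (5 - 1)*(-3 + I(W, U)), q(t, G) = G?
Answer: -750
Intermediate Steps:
w(U, d) = -1 + 8*U (w(U, d) = 3 + ((5 - 1)*(-3 + 6*U))/3 = 3 + (4*(-3 + 6*U))/3 = 3 + (-12 + 24*U)/3 = 3 + (-4 + 8*U) = -1 + 8*U)
w(-3, -2)*q(5, 30) = (-1 + 8*(-3))*30 = (-1 - 24)*30 = -25*30 = -750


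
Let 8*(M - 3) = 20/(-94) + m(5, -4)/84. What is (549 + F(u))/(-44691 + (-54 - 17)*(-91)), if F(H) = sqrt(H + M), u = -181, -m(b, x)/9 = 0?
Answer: -549/38230 - I*sqrt(1573043)/3593620 ≈ -0.01436 - 0.00034901*I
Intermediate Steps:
m(b, x) = 0 (m(b, x) = -9*0 = 0)
M = 559/188 (M = 3 + (20/(-94) + 0/84)/8 = 3 + (20*(-1/94) + 0*(1/84))/8 = 3 + (-10/47 + 0)/8 = 3 + (1/8)*(-10/47) = 3 - 5/188 = 559/188 ≈ 2.9734)
F(H) = sqrt(559/188 + H) (F(H) = sqrt(H + 559/188) = sqrt(559/188 + H))
(549 + F(u))/(-44691 + (-54 - 17)*(-91)) = (549 + sqrt(26273 + 8836*(-181))/94)/(-44691 + (-54 - 17)*(-91)) = (549 + sqrt(26273 - 1599316)/94)/(-44691 - 71*(-91)) = (549 + sqrt(-1573043)/94)/(-44691 + 6461) = (549 + (I*sqrt(1573043))/94)/(-38230) = (549 + I*sqrt(1573043)/94)*(-1/38230) = -549/38230 - I*sqrt(1573043)/3593620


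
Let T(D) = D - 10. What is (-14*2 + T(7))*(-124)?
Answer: 3844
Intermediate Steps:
T(D) = -10 + D
(-14*2 + T(7))*(-124) = (-14*2 + (-10 + 7))*(-124) = (-28 - 3)*(-124) = -31*(-124) = 3844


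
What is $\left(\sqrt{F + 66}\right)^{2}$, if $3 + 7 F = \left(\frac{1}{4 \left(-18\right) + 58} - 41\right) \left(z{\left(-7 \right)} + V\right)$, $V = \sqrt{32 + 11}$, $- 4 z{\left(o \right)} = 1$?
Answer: $\frac{26279}{392} - \frac{575 \sqrt{43}}{98} \approx 28.564$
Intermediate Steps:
$z{\left(o \right)} = - \frac{1}{4}$ ($z{\left(o \right)} = \left(- \frac{1}{4}\right) 1 = - \frac{1}{4}$)
$V = \sqrt{43} \approx 6.5574$
$F = \frac{407}{392} - \frac{575 \sqrt{43}}{98}$ ($F = - \frac{3}{7} + \frac{\left(\frac{1}{4 \left(-18\right) + 58} - 41\right) \left(- \frac{1}{4} + \sqrt{43}\right)}{7} = - \frac{3}{7} + \frac{\left(\frac{1}{-72 + 58} - 41\right) \left(- \frac{1}{4} + \sqrt{43}\right)}{7} = - \frac{3}{7} + \frac{\left(\frac{1}{-14} - 41\right) \left(- \frac{1}{4} + \sqrt{43}\right)}{7} = - \frac{3}{7} + \frac{\left(- \frac{1}{14} - 41\right) \left(- \frac{1}{4} + \sqrt{43}\right)}{7} = - \frac{3}{7} + \frac{\left(- \frac{575}{14}\right) \left(- \frac{1}{4} + \sqrt{43}\right)}{7} = - \frac{3}{7} + \frac{\frac{575}{56} - \frac{575 \sqrt{43}}{14}}{7} = - \frac{3}{7} + \left(\frac{575}{392} - \frac{575 \sqrt{43}}{98}\right) = \frac{407}{392} - \frac{575 \sqrt{43}}{98} \approx -37.437$)
$\left(\sqrt{F + 66}\right)^{2} = \left(\sqrt{\left(\frac{407}{392} - \frac{575 \sqrt{43}}{98}\right) + 66}\right)^{2} = \left(\sqrt{\frac{26279}{392} - \frac{575 \sqrt{43}}{98}}\right)^{2} = \frac{26279}{392} - \frac{575 \sqrt{43}}{98}$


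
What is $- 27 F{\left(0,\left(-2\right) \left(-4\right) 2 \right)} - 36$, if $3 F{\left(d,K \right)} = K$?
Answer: $-180$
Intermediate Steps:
$F{\left(d,K \right)} = \frac{K}{3}$
$- 27 F{\left(0,\left(-2\right) \left(-4\right) 2 \right)} - 36 = - 27 \frac{\left(-2\right) \left(-4\right) 2}{3} - 36 = - 27 \frac{8 \cdot 2}{3} - 36 = - 27 \cdot \frac{1}{3} \cdot 16 - 36 = \left(-27\right) \frac{16}{3} - 36 = -144 - 36 = -180$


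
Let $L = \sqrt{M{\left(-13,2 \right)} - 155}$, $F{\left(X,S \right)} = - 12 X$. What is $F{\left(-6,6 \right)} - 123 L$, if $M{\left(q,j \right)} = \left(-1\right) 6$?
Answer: $72 - 123 i \sqrt{161} \approx 72.0 - 1560.7 i$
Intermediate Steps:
$M{\left(q,j \right)} = -6$
$L = i \sqrt{161}$ ($L = \sqrt{-6 - 155} = \sqrt{-161} = i \sqrt{161} \approx 12.689 i$)
$F{\left(-6,6 \right)} - 123 L = \left(-12\right) \left(-6\right) - 123 i \sqrt{161} = 72 - 123 i \sqrt{161}$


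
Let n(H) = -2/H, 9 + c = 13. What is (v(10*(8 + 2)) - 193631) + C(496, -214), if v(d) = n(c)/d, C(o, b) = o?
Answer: -38627001/200 ≈ -1.9314e+5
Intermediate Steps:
c = 4 (c = -9 + 13 = 4)
v(d) = -1/(2*d) (v(d) = (-2/4)/d = (-2*¼)/d = -1/(2*d))
(v(10*(8 + 2)) - 193631) + C(496, -214) = (-1/(10*(8 + 2))/2 - 193631) + 496 = (-1/(2*(10*10)) - 193631) + 496 = (-½/100 - 193631) + 496 = (-½*1/100 - 193631) + 496 = (-1/200 - 193631) + 496 = -38726201/200 + 496 = -38627001/200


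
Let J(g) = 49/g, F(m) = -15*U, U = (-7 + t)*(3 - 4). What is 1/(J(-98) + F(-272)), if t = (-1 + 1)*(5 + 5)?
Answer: -2/211 ≈ -0.0094787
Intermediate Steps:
t = 0 (t = 0*10 = 0)
U = 7 (U = (-7 + 0)*(3 - 4) = -7*(-1) = 7)
F(m) = -105 (F(m) = -15*7 = -105)
1/(J(-98) + F(-272)) = 1/(49/(-98) - 105) = 1/(49*(-1/98) - 105) = 1/(-1/2 - 105) = 1/(-211/2) = -2/211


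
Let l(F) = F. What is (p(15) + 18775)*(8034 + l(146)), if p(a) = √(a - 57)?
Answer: 153579500 + 8180*I*√42 ≈ 1.5358e+8 + 53012.0*I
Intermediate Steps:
p(a) = √(-57 + a)
(p(15) + 18775)*(8034 + l(146)) = (√(-57 + 15) + 18775)*(8034 + 146) = (√(-42) + 18775)*8180 = (I*√42 + 18775)*8180 = (18775 + I*√42)*8180 = 153579500 + 8180*I*√42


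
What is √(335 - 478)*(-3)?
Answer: -3*I*√143 ≈ -35.875*I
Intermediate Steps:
√(335 - 478)*(-3) = √(-143)*(-3) = (I*√143)*(-3) = -3*I*√143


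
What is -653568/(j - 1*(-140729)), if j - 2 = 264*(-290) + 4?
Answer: -653568/64175 ≈ -10.184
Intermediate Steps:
j = -76554 (j = 2 + (264*(-290) + 4) = 2 + (-76560 + 4) = 2 - 76556 = -76554)
-653568/(j - 1*(-140729)) = -653568/(-76554 - 1*(-140729)) = -653568/(-76554 + 140729) = -653568/64175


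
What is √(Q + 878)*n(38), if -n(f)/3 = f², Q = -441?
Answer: -4332*√437 ≈ -90559.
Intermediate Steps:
n(f) = -3*f²
√(Q + 878)*n(38) = √(-441 + 878)*(-3*38²) = √437*(-3*1444) = √437*(-4332) = -4332*√437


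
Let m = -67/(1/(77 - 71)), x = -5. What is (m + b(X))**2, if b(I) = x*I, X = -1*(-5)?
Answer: 182329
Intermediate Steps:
X = 5
b(I) = -5*I
m = -402 (m = -67/(1/6) = -67/1/6 = -67*6 = -402)
(m + b(X))**2 = (-402 - 5*5)**2 = (-402 - 25)**2 = (-427)**2 = 182329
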